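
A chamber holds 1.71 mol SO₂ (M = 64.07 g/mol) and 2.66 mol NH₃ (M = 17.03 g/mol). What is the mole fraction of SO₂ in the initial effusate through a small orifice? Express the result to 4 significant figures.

Each component's effusion rate ∝ (its partial pressure)·(1/√M) ∝ n_i/√M_i.
So x_SO₂ in the escaping gas = (n_SO₂/√M_SO₂) / Σ(n_i/√M_i)
= (1.71/√64.07) / (1.71/√64.07 + 2.66/√17.03) = 0.2136/(0.2136 + 0.6446) = 0.2489.

0.2489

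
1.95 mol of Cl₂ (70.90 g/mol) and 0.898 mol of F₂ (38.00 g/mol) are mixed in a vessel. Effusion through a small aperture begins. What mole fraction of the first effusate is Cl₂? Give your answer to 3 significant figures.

The effusion rate of species i is ∝ p_i/√M_i ∝ n_i/√M_i.
Mole fraction of Cl₂ in the effusate = (n_Cl₂/√M_Cl₂) / (n_Cl₂/√M_Cl₂ + n_F₂/√M_F₂)
= (1.95/√70.90) / (1.95/√70.90 + 0.898/√38.00) = 0.2316/(0.2316 + 0.1457) = 0.614.

0.614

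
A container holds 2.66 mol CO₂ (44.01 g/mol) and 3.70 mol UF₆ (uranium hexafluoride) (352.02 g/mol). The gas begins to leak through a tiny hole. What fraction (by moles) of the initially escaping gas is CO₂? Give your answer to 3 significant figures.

The effusion rate of species i is ∝ p_i/√M_i ∝ n_i/√M_i.
So x_CO₂ in the escaping gas = (n_CO₂/√M_CO₂) / Σ(n_i/√M_i)
= (2.66/√44.01) / (2.66/√44.01 + 3.70/√352.02) = 0.4010/(0.4010 + 0.1972) = 0.670.

0.670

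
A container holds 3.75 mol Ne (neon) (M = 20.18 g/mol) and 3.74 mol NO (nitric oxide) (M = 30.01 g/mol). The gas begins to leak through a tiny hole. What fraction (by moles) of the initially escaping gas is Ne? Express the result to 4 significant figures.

0.5501

The effusion rate of species i is ∝ p_i/√M_i ∝ n_i/√M_i.
So x_Ne in the escaping gas = (n_Ne/√M_Ne) / Σ(n_i/√M_i)
= (3.75/√20.18) / (3.75/√20.18 + 3.74/√30.01) = 0.8348/(0.8348 + 0.6827) = 0.5501.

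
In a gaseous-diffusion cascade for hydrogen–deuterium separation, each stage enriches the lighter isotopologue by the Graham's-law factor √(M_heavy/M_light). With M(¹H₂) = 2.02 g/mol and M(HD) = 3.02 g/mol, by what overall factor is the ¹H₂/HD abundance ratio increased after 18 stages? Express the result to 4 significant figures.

37.32

Each stage multiplies the ratio by α = √(3.02/2.02), so after 18 stages the overall factor is α^18 = (3.02/2.02)^(18/2).
= 1.49505^9 = 37.32.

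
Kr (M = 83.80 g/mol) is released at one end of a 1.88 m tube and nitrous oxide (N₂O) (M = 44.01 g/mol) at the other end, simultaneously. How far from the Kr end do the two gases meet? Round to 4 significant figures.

0.7900 m

In equal time, each gas travels a distance ∝ its rate ∝ 1/√M, so d_Kr/d_N₂O = √(M_N₂O/M_Kr) = √(44.01/83.80) = 0.7247.
With d_Kr + d_N₂O = 1.88 m, d_N₂O = 1.88/(1 + 0.7247) = 1.090 m.
d_Kr = 1.88 − 1.090 = 0.7900 m.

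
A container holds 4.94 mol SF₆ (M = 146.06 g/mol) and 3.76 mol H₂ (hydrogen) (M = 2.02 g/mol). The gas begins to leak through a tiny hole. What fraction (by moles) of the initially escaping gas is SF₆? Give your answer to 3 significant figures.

0.134

The effusion rate of species i is ∝ p_i/√M_i ∝ n_i/√M_i.
x_SF₆(eff) = (n_SF₆/√M_SF₆) / (n_SF₆/√M_SF₆ + n_H₂/√M_H₂)
= (4.94/√146.06) / (4.94/√146.06 + 3.76/√2.02) = 0.4088/(0.4088 + 2.646) = 0.134.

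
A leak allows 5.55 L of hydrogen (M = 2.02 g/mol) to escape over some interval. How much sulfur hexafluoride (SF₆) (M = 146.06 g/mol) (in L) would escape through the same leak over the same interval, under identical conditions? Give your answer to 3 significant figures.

Since effusion rate ∝ 1/√M, rate_SF₆/rate_H₂ = √(M_H₂/M_SF₆) = √(2.02/146.06) = √0.01383 = 0.1176.
So the volume for SF₆ is 5.55 × 0.1176 = 0.653 L.

0.653 L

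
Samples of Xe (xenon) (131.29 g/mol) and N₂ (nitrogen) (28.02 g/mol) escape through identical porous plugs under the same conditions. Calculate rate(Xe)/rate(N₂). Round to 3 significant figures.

0.462

By Graham's law, rate_Xe/rate_N₂ = √(M_N₂/M_Xe) = √(28.02/131.29) = √0.2134 = 0.462.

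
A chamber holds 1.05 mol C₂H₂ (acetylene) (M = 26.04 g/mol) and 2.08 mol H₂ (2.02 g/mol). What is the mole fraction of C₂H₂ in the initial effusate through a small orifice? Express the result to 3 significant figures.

Each component's effusion rate ∝ (its partial pressure)·(1/√M) ∝ n_i/√M_i.
Mole fraction of C₂H₂ in the effusate = (n_C₂H₂/√M_C₂H₂) / (n_C₂H₂/√M_C₂H₂ + n_H₂/√M_H₂)
= (1.05/√26.04) / (1.05/√26.04 + 2.08/√2.02) = 0.2058/(0.2058 + 1.463) = 0.123.

0.123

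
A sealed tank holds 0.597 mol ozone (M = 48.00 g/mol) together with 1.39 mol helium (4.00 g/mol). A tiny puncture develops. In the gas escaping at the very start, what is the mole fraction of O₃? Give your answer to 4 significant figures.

The effusion rate of species i is ∝ p_i/√M_i ∝ n_i/√M_i.
Mole fraction of O₃ in the effusate = (n_O₃/√M_O₃) / (n_O₃/√M_O₃ + n_He/√M_He)
= (0.597/√48.00) / (0.597/√48.00 + 1.39/√4.00) = 0.08617/(0.08617 + 0.6950) = 0.1103.

0.1103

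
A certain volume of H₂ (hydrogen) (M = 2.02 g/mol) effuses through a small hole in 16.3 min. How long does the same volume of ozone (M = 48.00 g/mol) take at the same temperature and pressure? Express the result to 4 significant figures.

79.46 min

Since effusion rate ∝ 1/√M, t_O₃/t_H₂ = √(M_O₃/M_H₂) = √(48.00/2.02) = √23.76 = 4.875.
So the time for O₃ is 16.3 × 4.875 = 79.46 min.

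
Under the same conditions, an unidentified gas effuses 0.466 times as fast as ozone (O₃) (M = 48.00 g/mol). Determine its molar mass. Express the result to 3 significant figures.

By Graham's law, rate_X/rate_O₃ = √(M_O₃/M_X).
0.466 = √(48.00/M_X)
M_X = 48.00 / 0.466² = 48.00 / 0.2172 = 221 g/mol

221 g/mol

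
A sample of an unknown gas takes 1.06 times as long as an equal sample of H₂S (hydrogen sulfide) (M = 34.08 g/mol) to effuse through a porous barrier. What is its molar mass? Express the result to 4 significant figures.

From Graham's law, t_X/t_H₂S = √(M_X/M_H₂S).
1.06 = √(M_X/34.08)
M_X = 34.08 × 1.06² = 34.08 × 1.124 = 38.29 g/mol

38.29 g/mol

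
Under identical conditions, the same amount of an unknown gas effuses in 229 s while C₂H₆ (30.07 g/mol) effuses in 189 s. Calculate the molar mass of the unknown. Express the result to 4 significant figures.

44.14 g/mol

From Graham's law, t_X/t_C₂H₆ = √(M_X/M_C₂H₆).
229/189 = 1.212 = √(M_X/30.07)
M_X = 30.07 × 1.212² = 30.07 × 1.468 = 44.14 g/mol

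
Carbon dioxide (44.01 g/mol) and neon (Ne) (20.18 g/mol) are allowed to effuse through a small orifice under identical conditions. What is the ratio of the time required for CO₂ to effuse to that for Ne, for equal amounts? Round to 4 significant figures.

1.477

Graham's law gives t_CO₂/t_Ne = √(M_CO₂/M_Ne) = √(44.01/20.18) = √2.181 = 1.477.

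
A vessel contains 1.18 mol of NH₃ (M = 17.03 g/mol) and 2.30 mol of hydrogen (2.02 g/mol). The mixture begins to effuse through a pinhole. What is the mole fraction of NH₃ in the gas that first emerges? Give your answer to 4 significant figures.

0.1502

Rate_i ∝ x_i/√M_i (Graham's law weighted by mole fraction), so the effusate composition follows n_i/√M_i.
So x_NH₃ in the escaping gas = (n_NH₃/√M_NH₃) / Σ(n_i/√M_i)
= (1.18/√17.03) / (1.18/√17.03 + 2.30/√2.02) = 0.2859/(0.2859 + 1.618) = 0.1502.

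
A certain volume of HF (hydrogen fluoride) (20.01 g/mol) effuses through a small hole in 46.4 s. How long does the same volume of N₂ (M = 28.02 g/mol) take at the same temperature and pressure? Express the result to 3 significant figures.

From Graham's law, t_N₂/t_HF = √(M_N₂/M_HF) = √(28.02/20.01) = √1.400 = 1.183.
So the time for N₂ is 46.4 × 1.183 = 54.9 s.

54.9 s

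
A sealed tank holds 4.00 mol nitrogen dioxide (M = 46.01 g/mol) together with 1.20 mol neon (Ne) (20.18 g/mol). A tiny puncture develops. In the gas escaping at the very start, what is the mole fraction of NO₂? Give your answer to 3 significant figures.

Effusion rate of each component ∝ n_i/√M_i (partial pressure × 1/√M).
Mole fraction of NO₂ in the effusate = (n_NO₂/√M_NO₂) / (n_NO₂/√M_NO₂ + n_Ne/√M_Ne)
= (4.00/√46.01) / (4.00/√46.01 + 1.20/√20.18) = 0.5897/(0.5897 + 0.2671) = 0.688.

0.688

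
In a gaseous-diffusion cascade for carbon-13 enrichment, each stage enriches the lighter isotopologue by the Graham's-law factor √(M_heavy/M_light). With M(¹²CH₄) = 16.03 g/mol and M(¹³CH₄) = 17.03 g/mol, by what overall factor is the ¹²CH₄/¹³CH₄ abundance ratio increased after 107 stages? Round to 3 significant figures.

After 107 stages the ratio has grown by (√(17.03/16.03))^107 = (17.03/16.03)^(107/2).
= 1.06238^(107/2) = 25.5.

25.5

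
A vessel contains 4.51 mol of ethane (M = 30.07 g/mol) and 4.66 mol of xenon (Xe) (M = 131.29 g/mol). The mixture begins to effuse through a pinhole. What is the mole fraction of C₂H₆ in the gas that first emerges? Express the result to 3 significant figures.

The effusion rate of species i is ∝ p_i/√M_i ∝ n_i/√M_i.
So x_C₂H₆ in the escaping gas = (n_C₂H₆/√M_C₂H₆) / Σ(n_i/√M_i)
= (4.51/√30.07) / (4.51/√30.07 + 4.66/√131.29) = 0.8225/(0.8225 + 0.4067) = 0.669.

0.669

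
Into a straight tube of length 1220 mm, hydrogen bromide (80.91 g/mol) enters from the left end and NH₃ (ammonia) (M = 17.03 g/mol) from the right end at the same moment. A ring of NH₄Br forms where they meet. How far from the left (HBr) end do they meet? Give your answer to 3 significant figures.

Distances travelled in equal time are proportional to diffusion rates, so d_HBr/d_NH₃ = √(M_NH₃/M_HBr) = √(17.03/80.91) = 0.4588.
With d_HBr + d_NH₃ = 1220 mm, d_NH₃ = 1220/(1 + 0.4588) = 836.3 mm.
d_HBr = 1220 − 836.3 = 384 mm.

384 mm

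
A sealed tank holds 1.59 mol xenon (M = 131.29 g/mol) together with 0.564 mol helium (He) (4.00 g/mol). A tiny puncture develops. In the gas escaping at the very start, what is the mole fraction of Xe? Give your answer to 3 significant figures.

0.330

Rate_i ∝ x_i/√M_i (Graham's law weighted by mole fraction), so the effusate composition follows n_i/√M_i.
So x_Xe in the escaping gas = (n_Xe/√M_Xe) / Σ(n_i/√M_i)
= (1.59/√131.29) / (1.59/√131.29 + 0.564/√4.00) = 0.1388/(0.1388 + 0.2820) = 0.330.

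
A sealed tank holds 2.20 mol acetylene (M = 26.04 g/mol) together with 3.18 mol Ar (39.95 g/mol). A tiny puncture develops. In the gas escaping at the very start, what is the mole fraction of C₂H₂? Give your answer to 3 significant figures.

Rate_i ∝ x_i/√M_i (Graham's law weighted by mole fraction), so the effusate composition follows n_i/√M_i.
Mole fraction of C₂H₂ in the effusate = (n_C₂H₂/√M_C₂H₂) / (n_C₂H₂/√M_C₂H₂ + n_Ar/√M_Ar)
= (2.20/√26.04) / (2.20/√26.04 + 3.18/√39.95) = 0.4311/(0.4311 + 0.5031) = 0.461.

0.461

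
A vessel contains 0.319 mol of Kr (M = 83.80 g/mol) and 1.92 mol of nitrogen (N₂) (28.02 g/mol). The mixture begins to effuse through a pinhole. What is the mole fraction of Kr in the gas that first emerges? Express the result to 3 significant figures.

0.0877

Each component's effusion rate ∝ (its partial pressure)·(1/√M) ∝ n_i/√M_i.
x_Kr(eff) = (n_Kr/√M_Kr) / (n_Kr/√M_Kr + n_N₂/√M_N₂)
= (0.319/√83.80) / (0.319/√83.80 + 1.92/√28.02) = 0.03485/(0.03485 + 0.3627) = 0.0877.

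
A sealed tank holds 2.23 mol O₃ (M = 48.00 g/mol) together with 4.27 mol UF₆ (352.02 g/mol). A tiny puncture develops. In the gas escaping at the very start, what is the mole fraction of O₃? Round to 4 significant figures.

The effusion rate of species i is ∝ p_i/√M_i ∝ n_i/√M_i.
x_O₃(eff) = (n_O₃/√M_O₃) / (n_O₃/√M_O₃ + n_UF₆/√M_UF₆)
= (2.23/√48.00) / (2.23/√48.00 + 4.27/√352.02) = 0.3219/(0.3219 + 0.2276) = 0.5858.

0.5858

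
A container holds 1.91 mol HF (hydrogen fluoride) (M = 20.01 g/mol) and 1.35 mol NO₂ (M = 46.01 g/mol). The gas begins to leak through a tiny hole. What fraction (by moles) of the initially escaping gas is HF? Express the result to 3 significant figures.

0.682

Rate_i ∝ x_i/√M_i (Graham's law weighted by mole fraction), so the effusate composition follows n_i/√M_i.
x_HF(eff) = (n_HF/√M_HF) / (n_HF/√M_HF + n_NO₂/√M_NO₂)
= (1.91/√20.01) / (1.91/√20.01 + 1.35/√46.01) = 0.4270/(0.4270 + 0.1990) = 0.682.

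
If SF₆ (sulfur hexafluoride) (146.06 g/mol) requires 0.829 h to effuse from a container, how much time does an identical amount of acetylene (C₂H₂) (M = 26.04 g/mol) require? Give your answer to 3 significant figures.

0.350 h

Since effusion rate ∝ 1/√M, t_C₂H₂/t_SF₆ = √(M_C₂H₂/M_SF₆) = √(26.04/146.06) = √0.1783 = 0.4222.
So the time for C₂H₂ is 0.829 × 0.4222 = 0.350 h.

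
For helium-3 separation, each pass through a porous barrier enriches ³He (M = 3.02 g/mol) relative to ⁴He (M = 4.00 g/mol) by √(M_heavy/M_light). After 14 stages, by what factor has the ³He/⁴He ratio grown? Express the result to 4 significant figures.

7.151

Overall factor = α^14 with α = √(4.00/3.02), i.e. (4.00/3.02)^(14/2).
= 1.32450^7 = 7.151.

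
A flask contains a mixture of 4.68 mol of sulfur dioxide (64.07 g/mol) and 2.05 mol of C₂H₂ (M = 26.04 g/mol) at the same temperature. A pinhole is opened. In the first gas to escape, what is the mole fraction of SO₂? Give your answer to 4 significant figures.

0.5927

Rate_i ∝ x_i/√M_i (Graham's law weighted by mole fraction), so the effusate composition follows n_i/√M_i.
So x_SO₂ in the escaping gas = (n_SO₂/√M_SO₂) / Σ(n_i/√M_i)
= (4.68/√64.07) / (4.68/√64.07 + 2.05/√26.04) = 0.5847/(0.5847 + 0.4017) = 0.5927.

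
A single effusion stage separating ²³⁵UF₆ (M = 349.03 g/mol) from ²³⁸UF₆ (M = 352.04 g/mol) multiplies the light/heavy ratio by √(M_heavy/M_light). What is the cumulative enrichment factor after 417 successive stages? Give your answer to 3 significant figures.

After 417 stages the ratio has grown by (√(352.04/349.03))^417 = (352.04/349.03)^(417/2).
= 1.00862^(417/2) = 5.99.

5.99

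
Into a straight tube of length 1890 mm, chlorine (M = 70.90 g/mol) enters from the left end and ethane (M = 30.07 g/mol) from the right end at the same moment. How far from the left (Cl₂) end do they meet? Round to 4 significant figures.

Graham's law gives d_Cl₂/d_C₂H₆ = rate_Cl₂/rate_C₂H₆ = √(M_C₂H₆/M_Cl₂) = √(30.07/70.90) = 0.6512.
With d_Cl₂ + d_C₂H₆ = 1890 mm, d_C₂H₆ = 1890/(1 + 0.6512) = 1145 mm.
d_Cl₂ = 1890 − 1145 = 745.4 mm.

745.4 mm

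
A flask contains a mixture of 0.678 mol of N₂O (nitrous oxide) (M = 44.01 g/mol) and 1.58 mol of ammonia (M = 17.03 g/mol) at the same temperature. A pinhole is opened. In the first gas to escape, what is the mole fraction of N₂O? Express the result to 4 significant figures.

0.2107

The effusion rate of species i is ∝ p_i/√M_i ∝ n_i/√M_i.
x_N₂O(eff) = (n_N₂O/√M_N₂O) / (n_N₂O/√M_N₂O + n_NH₃/√M_NH₃)
= (0.678/√44.01) / (0.678/√44.01 + 1.58/√17.03) = 0.1022/(0.1022 + 0.3829) = 0.2107.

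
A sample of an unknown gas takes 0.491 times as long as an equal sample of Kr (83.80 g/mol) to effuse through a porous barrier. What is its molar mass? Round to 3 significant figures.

20.2 g/mol

Using Graham's law: t_X/t_Kr = √(M_X/M_Kr).
0.491 = √(M_X/83.80)
M_X = 83.80 × 0.491² = 83.80 × 0.2411 = 20.2 g/mol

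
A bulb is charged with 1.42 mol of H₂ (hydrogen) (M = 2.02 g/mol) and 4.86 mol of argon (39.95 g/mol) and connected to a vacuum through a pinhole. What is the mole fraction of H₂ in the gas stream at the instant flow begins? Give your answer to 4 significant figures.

0.5651

Effusion rate of each component ∝ n_i/√M_i (partial pressure × 1/√M).
x_H₂(eff) = (n_H₂/√M_H₂) / (n_H₂/√M_H₂ + n_Ar/√M_Ar)
= (1.42/√2.02) / (1.42/√2.02 + 4.86/√39.95) = 0.9991/(0.9991 + 0.7689) = 0.5651.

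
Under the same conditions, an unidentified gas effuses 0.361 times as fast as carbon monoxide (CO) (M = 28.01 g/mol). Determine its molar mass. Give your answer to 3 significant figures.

215 g/mol

Using Graham's law: rate_X/rate_CO = √(M_CO/M_X).
0.361 = √(28.01/M_X)
M_X = 28.01 / 0.361² = 28.01 / 0.1303 = 215 g/mol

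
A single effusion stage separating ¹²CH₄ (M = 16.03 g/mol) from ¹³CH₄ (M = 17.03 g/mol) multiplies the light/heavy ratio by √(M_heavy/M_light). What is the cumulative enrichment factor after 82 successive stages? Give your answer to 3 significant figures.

12.0

Each stage multiplies the ratio by α = √(17.03/16.03), so after 82 stages the overall factor is α^82 = (17.03/16.03)^(82/2).
= 1.06238^41 = 12.0.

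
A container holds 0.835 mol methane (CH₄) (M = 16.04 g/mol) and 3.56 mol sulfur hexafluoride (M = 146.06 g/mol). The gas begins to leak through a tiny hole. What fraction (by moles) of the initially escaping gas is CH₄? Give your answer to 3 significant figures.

0.414

Rate_i ∝ x_i/√M_i (Graham's law weighted by mole fraction), so the effusate composition follows n_i/√M_i.
So x_CH₄ in the escaping gas = (n_CH₄/√M_CH₄) / Σ(n_i/√M_i)
= (0.835/√16.04) / (0.835/√16.04 + 3.56/√146.06) = 0.2085/(0.2085 + 0.2946) = 0.414.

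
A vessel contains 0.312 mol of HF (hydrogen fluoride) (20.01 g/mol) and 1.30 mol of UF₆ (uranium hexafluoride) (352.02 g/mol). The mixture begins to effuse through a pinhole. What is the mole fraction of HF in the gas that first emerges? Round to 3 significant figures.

0.502

Each component's effusion rate ∝ (its partial pressure)·(1/√M) ∝ n_i/√M_i.
Mole fraction of HF in the effusate = (n_HF/√M_HF) / (n_HF/√M_HF + n_UF₆/√M_UF₆)
= (0.312/√20.01) / (0.312/√20.01 + 1.30/√352.02) = 0.06975/(0.06975 + 0.06929) = 0.502.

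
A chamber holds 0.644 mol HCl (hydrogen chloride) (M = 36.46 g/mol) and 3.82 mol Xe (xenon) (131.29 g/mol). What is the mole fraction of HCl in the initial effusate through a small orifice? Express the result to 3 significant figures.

Effusion rate of each component ∝ n_i/√M_i (partial pressure × 1/√M).
So x_HCl in the escaping gas = (n_HCl/√M_HCl) / Σ(n_i/√M_i)
= (0.644/√36.46) / (0.644/√36.46 + 3.82/√131.29) = 0.1067/(0.1067 + 0.3334) = 0.242.

0.242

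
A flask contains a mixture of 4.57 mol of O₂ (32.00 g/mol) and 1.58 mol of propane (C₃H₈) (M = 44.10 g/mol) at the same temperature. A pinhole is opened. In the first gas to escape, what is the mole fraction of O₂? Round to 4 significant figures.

Rate_i ∝ x_i/√M_i (Graham's law weighted by mole fraction), so the effusate composition follows n_i/√M_i.
x_O₂(eff) = (n_O₂/√M_O₂) / (n_O₂/√M_O₂ + n_C₃H₈/√M_C₃H₈)
= (4.57/√32.00) / (4.57/√32.00 + 1.58/√44.10) = 0.8079/(0.8079 + 0.2379) = 0.7725.

0.7725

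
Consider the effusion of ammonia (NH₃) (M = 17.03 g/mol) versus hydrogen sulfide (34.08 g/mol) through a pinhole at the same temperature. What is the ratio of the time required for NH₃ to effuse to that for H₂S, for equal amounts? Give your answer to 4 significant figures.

0.7069

Using Graham's law: t_NH₃/t_H₂S = √(M_NH₃/M_H₂S) = √(17.03/34.08) = √0.4997 = 0.7069.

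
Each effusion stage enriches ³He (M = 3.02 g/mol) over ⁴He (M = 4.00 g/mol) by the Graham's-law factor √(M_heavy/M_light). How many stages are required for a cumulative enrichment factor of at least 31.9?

25

Per stage α = (4.00/3.02)^(1/2) = 1.32450^0.5, giving ln α = 0.1405.
Need α^N ≥ 31.9 ⇒ N ≥ ln(31.9) / ln α = 3.463 / 0.1405 = 24.64.
So at least 25 stages are needed.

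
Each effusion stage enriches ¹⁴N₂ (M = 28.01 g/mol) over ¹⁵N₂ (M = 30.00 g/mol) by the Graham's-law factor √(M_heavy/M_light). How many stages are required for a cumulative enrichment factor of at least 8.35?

With α = √(30.00/28.01) per stage, ln α = ½ ln(1.07105) = 0.03432.
Need α^N ≥ 8.35 ⇒ N ≥ ln(8.35) / ln α = 2.122 / 0.03432 = 61.84.
Minimum whole number of stages: N = 62.

62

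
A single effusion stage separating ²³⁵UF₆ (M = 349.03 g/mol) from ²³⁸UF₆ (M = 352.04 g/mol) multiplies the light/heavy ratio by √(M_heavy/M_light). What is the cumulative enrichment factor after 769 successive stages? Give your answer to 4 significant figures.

27.16

After 769 stages the ratio has grown by (√(352.04/349.03))^769 = (352.04/349.03)^(769/2).
= 1.00862^(769/2) = 27.16.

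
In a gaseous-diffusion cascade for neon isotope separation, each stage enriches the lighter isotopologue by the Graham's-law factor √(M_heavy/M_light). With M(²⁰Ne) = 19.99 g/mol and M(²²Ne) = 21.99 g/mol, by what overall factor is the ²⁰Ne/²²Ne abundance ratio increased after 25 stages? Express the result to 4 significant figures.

3.293

The single-stage factor is √(M_heavy/M_light), so 25 stages give [√(21.99/19.99)]^25 = (21.99/19.99)^(25/2).
= 1.10005^(25/2) = 3.293.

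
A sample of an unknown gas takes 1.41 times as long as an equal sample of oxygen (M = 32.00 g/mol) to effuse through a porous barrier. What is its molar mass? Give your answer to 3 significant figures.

From Graham's law, t_X/t_O₂ = √(M_X/M_O₂).
1.41 = √(M_X/32.00)
M_X = 32.00 × 1.41² = 32.00 × 1.988 = 63.6 g/mol

63.6 g/mol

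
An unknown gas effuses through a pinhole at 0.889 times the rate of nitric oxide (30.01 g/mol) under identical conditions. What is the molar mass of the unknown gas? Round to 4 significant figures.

Using Graham's law: rate_X/rate_NO = √(M_NO/M_X).
0.889 = √(30.01/M_X)
M_X = 30.01 / 0.889² = 30.01 / 0.7903 = 37.97 g/mol

37.97 g/mol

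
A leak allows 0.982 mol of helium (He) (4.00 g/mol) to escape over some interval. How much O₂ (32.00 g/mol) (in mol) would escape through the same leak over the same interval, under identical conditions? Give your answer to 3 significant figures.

By Graham's law, rate_O₂/rate_He = √(M_He/M_O₂) = √(4.00/32.00) = √0.1250 = 0.3536.
So the amount for O₂ is 0.982 × 0.3536 = 0.347 mol.

0.347 mol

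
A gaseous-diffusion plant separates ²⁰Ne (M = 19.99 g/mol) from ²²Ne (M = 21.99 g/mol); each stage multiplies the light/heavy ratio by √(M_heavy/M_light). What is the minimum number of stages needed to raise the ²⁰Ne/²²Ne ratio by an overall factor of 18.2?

61

Per stage α = (21.99/19.99)^(1/2) = 1.10005^0.5, giving ln α = 0.04768.
Need α^N ≥ 18.2 ⇒ N ≥ ln(18.2) / ln α = 2.901 / 0.04768 = 60.85.
Rounding up, N = 61 stages.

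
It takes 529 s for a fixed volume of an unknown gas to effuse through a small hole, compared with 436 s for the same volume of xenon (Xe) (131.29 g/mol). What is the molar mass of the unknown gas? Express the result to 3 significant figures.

193 g/mol

Since effusion rate ∝ 1/√M, t_X/t_Xe = √(M_X/M_Xe).
529/436 = 1.213 = √(M_X/131.29)
M_X = 131.29 × 1.213² = 131.29 × 1.472 = 193 g/mol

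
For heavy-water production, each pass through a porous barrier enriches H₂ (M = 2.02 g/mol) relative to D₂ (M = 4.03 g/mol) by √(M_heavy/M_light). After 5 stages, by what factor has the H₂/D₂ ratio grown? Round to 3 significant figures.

5.62

Each stage multiplies the ratio by α = √(4.03/2.02), so after 5 stages the overall factor is α^5 = (4.03/2.02)^(5/2).
= 1.99505^(5/2) = 5.62.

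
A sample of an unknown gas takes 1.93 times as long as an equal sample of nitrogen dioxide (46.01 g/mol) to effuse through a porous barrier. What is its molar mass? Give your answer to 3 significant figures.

171 g/mol

Using Graham's law: t_X/t_NO₂ = √(M_X/M_NO₂).
1.93 = √(M_X/46.01)
M_X = 46.01 × 1.93² = 46.01 × 3.725 = 171 g/mol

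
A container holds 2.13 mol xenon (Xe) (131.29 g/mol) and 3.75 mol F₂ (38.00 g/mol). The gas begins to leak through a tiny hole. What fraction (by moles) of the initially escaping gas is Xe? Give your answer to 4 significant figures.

0.2341

Each component's effusion rate ∝ (its partial pressure)·(1/√M) ∝ n_i/√M_i.
x_Xe(eff) = (n_Xe/√M_Xe) / (n_Xe/√M_Xe + n_F₂/√M_F₂)
= (2.13/√131.29) / (2.13/√131.29 + 3.75/√38.00) = 0.1859/(0.1859 + 0.6083) = 0.2341.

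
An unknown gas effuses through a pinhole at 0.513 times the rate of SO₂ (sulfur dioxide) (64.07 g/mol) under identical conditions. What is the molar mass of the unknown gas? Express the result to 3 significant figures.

243 g/mol

Using Graham's law: rate_X/rate_SO₂ = √(M_SO₂/M_X).
0.513 = √(64.07/M_X)
M_X = 64.07 / 0.513² = 64.07 / 0.2632 = 243 g/mol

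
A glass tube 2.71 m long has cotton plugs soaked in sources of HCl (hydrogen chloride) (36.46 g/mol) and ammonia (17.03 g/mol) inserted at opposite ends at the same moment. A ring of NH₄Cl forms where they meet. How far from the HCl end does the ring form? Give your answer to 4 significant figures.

1.100 m

Distances travelled in equal time are proportional to diffusion rates, so d_HCl/d_NH₃ = √(M_NH₃/M_HCl) = √(17.03/36.46) = 0.6834.
With d_HCl + d_NH₃ = 2.71 m, d_NH₃ = 2.71/(1 + 0.6834) = 1.610 m.
d_HCl = 2.71 − 1.610 = 1.100 m.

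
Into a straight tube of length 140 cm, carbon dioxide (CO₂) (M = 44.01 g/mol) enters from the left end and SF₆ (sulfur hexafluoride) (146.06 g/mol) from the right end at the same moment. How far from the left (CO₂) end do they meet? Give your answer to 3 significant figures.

The fronts meet when d_CO₂ + d_SF₆ = L with d_CO₂/d_SF₆ = √(M_SF₆/M_CO₂) (Graham's law). Here √(M_SF₆/M_CO₂) = √(146.06/44.01) = 1.822.
With d_CO₂ + d_SF₆ = 140 cm, d_SF₆ = 140/(1 + 1.822) = 49.61 cm.
d_CO₂ = 140 − 49.61 = 90.4 cm.

90.4 cm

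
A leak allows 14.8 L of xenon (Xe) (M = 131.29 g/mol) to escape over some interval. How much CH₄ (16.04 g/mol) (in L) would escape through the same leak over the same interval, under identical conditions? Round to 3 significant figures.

Using Graham's law: rate_CH₄/rate_Xe = √(M_Xe/M_CH₄) = √(131.29/16.04) = √8.185 = 2.861.
So the volume for CH₄ is 14.8 × 2.861 = 42.3 L.

42.3 L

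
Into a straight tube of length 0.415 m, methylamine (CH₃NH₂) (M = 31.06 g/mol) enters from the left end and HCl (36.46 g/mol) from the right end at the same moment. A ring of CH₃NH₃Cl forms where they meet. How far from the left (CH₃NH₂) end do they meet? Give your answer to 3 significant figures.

Distances travelled in equal time are proportional to diffusion rates, so d_CH₃NH₂/d_HCl = √(M_HCl/M_CH₃NH₂) = √(36.46/31.06) = 1.083.
With d_CH₃NH₂ + d_HCl = 0.415 m, d_HCl = 0.415/(1 + 1.083) = 0.1992 m.
d_CH₃NH₂ = 0.415 − 0.1992 = 0.216 m.

0.216 m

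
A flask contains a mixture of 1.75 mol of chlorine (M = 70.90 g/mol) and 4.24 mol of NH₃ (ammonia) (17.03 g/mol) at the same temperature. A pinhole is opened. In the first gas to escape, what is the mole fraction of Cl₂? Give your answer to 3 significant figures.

0.168

Rate_i ∝ x_i/√M_i (Graham's law weighted by mole fraction), so the effusate composition follows n_i/√M_i.
So x_Cl₂ in the escaping gas = (n_Cl₂/√M_Cl₂) / Σ(n_i/√M_i)
= (1.75/√70.90) / (1.75/√70.90 + 4.24/√17.03) = 0.2078/(0.2078 + 1.027) = 0.168.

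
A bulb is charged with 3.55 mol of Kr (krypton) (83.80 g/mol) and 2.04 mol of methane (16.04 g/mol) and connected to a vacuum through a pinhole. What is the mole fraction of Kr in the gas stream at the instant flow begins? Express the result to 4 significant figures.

0.4323

Each component's effusion rate ∝ (its partial pressure)·(1/√M) ∝ n_i/√M_i.
x_Kr(eff) = (n_Kr/√M_Kr) / (n_Kr/√M_Kr + n_CH₄/√M_CH₄)
= (3.55/√83.80) / (3.55/√83.80 + 2.04/√16.04) = 0.3878/(0.3878 + 0.5094) = 0.4323.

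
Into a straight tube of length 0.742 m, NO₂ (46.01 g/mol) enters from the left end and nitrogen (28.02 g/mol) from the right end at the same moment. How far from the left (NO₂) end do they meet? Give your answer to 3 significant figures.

The fronts meet when d_NO₂ + d_N₂ = L with d_NO₂/d_N₂ = √(M_N₂/M_NO₂) (Graham's law). Here √(M_N₂/M_NO₂) = √(28.02/46.01) = 0.7804.
With d_NO₂ + d_N₂ = 0.742 m, d_N₂ = 0.742/(1 + 0.7804) = 0.4168 m.
d_NO₂ = 0.742 − 0.4168 = 0.325 m.

0.325 m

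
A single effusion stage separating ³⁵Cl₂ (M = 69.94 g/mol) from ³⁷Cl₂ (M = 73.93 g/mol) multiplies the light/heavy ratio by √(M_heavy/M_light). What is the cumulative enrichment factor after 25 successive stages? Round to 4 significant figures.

Each stage multiplies the ratio by α = √(73.93/69.94), so after 25 stages the overall factor is α^25 = (73.93/69.94)^(25/2).
= 1.05705^(25/2) = 2.001.

2.001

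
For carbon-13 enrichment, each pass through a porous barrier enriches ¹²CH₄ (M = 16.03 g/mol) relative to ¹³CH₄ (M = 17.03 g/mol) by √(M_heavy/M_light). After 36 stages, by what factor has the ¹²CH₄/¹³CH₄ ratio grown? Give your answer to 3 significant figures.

2.97

The single-stage factor is √(M_heavy/M_light), so 36 stages give [√(17.03/16.03)]^36 = (17.03/16.03)^(36/2).
= 1.06238^18 = 2.97.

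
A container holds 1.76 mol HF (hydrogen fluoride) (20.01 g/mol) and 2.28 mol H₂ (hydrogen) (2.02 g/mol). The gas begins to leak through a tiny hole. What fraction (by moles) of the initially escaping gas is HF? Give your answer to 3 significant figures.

0.197

Each component's effusion rate ∝ (its partial pressure)·(1/√M) ∝ n_i/√M_i.
x_HF(eff) = (n_HF/√M_HF) / (n_HF/√M_HF + n_H₂/√M_H₂)
= (1.76/√20.01) / (1.76/√20.01 + 2.28/√2.02) = 0.3934/(0.3934 + 1.604) = 0.197.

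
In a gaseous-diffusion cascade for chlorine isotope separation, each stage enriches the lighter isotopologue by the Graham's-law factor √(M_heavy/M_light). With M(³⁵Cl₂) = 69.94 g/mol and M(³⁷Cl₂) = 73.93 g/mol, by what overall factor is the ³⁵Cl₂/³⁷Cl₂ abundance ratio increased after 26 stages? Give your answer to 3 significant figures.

2.06

After 26 stages the ratio has grown by (√(73.93/69.94))^26 = (73.93/69.94)^(26/2).
= 1.05705^13 = 2.06.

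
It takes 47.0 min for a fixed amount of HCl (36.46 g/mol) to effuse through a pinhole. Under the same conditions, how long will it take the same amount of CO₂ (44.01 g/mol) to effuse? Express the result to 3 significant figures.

From Graham's law, t_CO₂/t_HCl = √(M_CO₂/M_HCl) = √(44.01/36.46) = √1.207 = 1.099.
So the time for CO₂ is 47.0 × 1.099 = 51.6 min.

51.6 min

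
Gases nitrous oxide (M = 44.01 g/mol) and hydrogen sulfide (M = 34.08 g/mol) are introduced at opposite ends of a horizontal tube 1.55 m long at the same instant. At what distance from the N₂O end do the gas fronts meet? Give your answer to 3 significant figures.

In equal time, each gas travels a distance ∝ its rate ∝ 1/√M, so d_N₂O/d_H₂S = √(M_H₂S/M_N₂O) = √(34.08/44.01) = 0.8800.
With d_N₂O + d_H₂S = 1.55 m, d_H₂S = 1.55/(1 + 0.8800) = 0.8245 m.
d_N₂O = 1.55 − 0.8245 = 0.726 m.

0.726 m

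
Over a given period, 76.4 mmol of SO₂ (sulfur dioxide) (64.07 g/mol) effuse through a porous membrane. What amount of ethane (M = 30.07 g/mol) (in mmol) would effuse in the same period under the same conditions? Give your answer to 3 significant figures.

112 mmol

By Graham's law, rate_C₂H₆/rate_SO₂ = √(M_SO₂/M_C₂H₆) = √(64.07/30.07) = √2.131 = 1.460.
So the amount for C₂H₆ is 76.4 × 1.460 = 112 mmol.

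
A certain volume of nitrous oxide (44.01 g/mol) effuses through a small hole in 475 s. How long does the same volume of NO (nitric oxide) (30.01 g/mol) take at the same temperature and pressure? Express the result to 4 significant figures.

Since effusion rate ∝ 1/√M, t_NO/t_N₂O = √(M_NO/M_N₂O) = √(30.01/44.01) = √0.6819 = 0.8258.
So the time for NO is 475 × 0.8258 = 392.2 s.

392.2 s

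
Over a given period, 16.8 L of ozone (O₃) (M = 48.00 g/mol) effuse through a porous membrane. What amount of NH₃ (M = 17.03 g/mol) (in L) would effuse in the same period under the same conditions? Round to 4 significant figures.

28.20 L

From Graham's law, rate_NH₃/rate_O₃ = √(M_O₃/M_NH₃) = √(48.00/17.03) = √2.819 = 1.679.
So the volume for NH₃ is 16.8 × 1.679 = 28.20 L.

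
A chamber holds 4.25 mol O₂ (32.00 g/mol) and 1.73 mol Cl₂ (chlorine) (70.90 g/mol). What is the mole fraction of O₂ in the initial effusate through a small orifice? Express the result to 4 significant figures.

0.7853

The effusion rate of species i is ∝ p_i/√M_i ∝ n_i/√M_i.
Mole fraction of O₂ in the effusate = (n_O₂/√M_O₂) / (n_O₂/√M_O₂ + n_Cl₂/√M_Cl₂)
= (4.25/√32.00) / (4.25/√32.00 + 1.73/√70.90) = 0.7513/(0.7513 + 0.2055) = 0.7853.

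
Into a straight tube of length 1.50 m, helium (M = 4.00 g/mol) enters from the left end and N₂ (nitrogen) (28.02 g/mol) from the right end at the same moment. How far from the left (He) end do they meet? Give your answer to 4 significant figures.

The fronts meet when d_He + d_N₂ = L with d_He/d_N₂ = √(M_N₂/M_He) (Graham's law). Here √(M_N₂/M_He) = √(28.02/4.00) = 2.647.
With d_He + d_N₂ = 1.50 m, d_N₂ = 1.50/(1 + 2.647) = 0.4113 m.
d_He = 1.50 − 0.4113 = 1.089 m.

1.089 m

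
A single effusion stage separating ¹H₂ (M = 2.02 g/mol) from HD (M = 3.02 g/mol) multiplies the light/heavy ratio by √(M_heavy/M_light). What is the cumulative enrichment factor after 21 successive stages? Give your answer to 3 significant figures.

68.2

Overall factor = α^21 with α = √(3.02/2.02), i.e. (3.02/2.02)^(21/2).
= 1.49505^(21/2) = 68.2.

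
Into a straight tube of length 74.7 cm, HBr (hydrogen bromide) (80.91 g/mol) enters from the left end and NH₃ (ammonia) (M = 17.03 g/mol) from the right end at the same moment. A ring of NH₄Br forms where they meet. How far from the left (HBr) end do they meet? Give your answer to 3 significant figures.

In equal time, each gas travels a distance ∝ its rate ∝ 1/√M, so d_HBr/d_NH₃ = √(M_NH₃/M_HBr) = √(17.03/80.91) = 0.4588.
With d_HBr + d_NH₃ = 74.7 cm, d_NH₃ = 74.7/(1 + 0.4588) = 51.21 cm.
d_HBr = 74.7 − 51.21 = 23.5 cm.

23.5 cm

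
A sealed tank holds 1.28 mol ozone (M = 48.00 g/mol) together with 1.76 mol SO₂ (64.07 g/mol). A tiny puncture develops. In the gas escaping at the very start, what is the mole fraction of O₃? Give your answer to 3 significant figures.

Each component's effusion rate ∝ (its partial pressure)·(1/√M) ∝ n_i/√M_i.
Mole fraction of O₃ in the effusate = (n_O₃/√M_O₃) / (n_O₃/√M_O₃ + n_SO₂/√M_SO₂)
= (1.28/√48.00) / (1.28/√48.00 + 1.76/√64.07) = 0.1848/(0.1848 + 0.2199) = 0.457.

0.457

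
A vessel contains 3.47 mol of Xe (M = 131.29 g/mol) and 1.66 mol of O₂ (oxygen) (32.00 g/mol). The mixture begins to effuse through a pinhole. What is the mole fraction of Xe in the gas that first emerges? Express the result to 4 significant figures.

0.5079

Effusion rate of each component ∝ n_i/√M_i (partial pressure × 1/√M).
x_Xe(eff) = (n_Xe/√M_Xe) / (n_Xe/√M_Xe + n_O₂/√M_O₂)
= (3.47/√131.29) / (3.47/√131.29 + 1.66/√32.00) = 0.3028/(0.3028 + 0.2934) = 0.5079.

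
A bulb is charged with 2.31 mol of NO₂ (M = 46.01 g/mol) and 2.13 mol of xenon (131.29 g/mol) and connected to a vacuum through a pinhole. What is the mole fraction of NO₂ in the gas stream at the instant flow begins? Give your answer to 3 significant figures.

Each component's effusion rate ∝ (its partial pressure)·(1/√M) ∝ n_i/√M_i.
x_NO₂(eff) = (n_NO₂/√M_NO₂) / (n_NO₂/√M_NO₂ + n_Xe/√M_Xe)
= (2.31/√46.01) / (2.31/√46.01 + 2.13/√131.29) = 0.3406/(0.3406 + 0.1859) = 0.647.

0.647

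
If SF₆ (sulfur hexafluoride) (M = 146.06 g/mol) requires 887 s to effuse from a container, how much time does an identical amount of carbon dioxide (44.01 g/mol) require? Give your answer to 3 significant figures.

487 s

By Graham's law, t_CO₂/t_SF₆ = √(M_CO₂/M_SF₆) = √(44.01/146.06) = √0.3013 = 0.5489.
So the time for CO₂ is 887 × 0.5489 = 487 s.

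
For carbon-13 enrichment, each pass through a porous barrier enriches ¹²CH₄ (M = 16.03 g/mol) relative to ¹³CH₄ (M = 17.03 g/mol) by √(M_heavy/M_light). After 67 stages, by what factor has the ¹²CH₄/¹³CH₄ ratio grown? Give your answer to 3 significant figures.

7.59

Each stage multiplies the ratio by α = √(17.03/16.03), so after 67 stages the overall factor is α^67 = (17.03/16.03)^(67/2).
= 1.06238^(67/2) = 7.59.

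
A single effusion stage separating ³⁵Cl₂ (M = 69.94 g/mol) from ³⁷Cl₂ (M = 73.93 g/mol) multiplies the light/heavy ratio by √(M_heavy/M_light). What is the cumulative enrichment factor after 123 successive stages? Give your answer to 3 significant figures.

The single-stage factor is √(M_heavy/M_light), so 123 stages give [√(73.93/69.94)]^123 = (73.93/69.94)^(123/2).
= 1.05705^(123/2) = 30.3.

30.3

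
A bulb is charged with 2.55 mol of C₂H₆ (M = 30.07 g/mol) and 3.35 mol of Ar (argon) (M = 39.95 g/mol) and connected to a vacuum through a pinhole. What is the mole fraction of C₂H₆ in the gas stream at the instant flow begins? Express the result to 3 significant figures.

0.467

The effusion rate of species i is ∝ p_i/√M_i ∝ n_i/√M_i.
So x_C₂H₆ in the escaping gas = (n_C₂H₆/√M_C₂H₆) / Σ(n_i/√M_i)
= (2.55/√30.07) / (2.55/√30.07 + 3.35/√39.95) = 0.4650/(0.4650 + 0.5300) = 0.467.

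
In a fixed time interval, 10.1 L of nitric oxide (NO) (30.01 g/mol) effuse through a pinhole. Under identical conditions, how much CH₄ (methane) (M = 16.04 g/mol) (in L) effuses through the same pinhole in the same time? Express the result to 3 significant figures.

13.8 L

From Graham's law, rate_CH₄/rate_NO = √(M_NO/M_CH₄) = √(30.01/16.04) = √1.871 = 1.368.
So the volume for CH₄ is 10.1 × 1.368 = 13.8 L.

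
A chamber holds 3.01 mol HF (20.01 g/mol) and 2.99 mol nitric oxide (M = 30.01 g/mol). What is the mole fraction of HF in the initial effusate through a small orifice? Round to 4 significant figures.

Rate_i ∝ x_i/√M_i (Graham's law weighted by mole fraction), so the effusate composition follows n_i/√M_i.
x_HF(eff) = (n_HF/√M_HF) / (n_HF/√M_HF + n_NO/√M_NO)
= (3.01/√20.01) / (3.01/√20.01 + 2.99/√30.01) = 0.6729/(0.6729 + 0.5458) = 0.5521.

0.5521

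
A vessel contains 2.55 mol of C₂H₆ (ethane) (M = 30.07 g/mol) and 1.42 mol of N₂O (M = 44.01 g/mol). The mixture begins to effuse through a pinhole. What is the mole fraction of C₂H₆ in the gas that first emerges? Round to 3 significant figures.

Effusion rate of each component ∝ n_i/√M_i (partial pressure × 1/√M).
x_C₂H₆(eff) = (n_C₂H₆/√M_C₂H₆) / (n_C₂H₆/√M_C₂H₆ + n_N₂O/√M_N₂O)
= (2.55/√30.07) / (2.55/√30.07 + 1.42/√44.01) = 0.4650/(0.4650 + 0.2140) = 0.685.

0.685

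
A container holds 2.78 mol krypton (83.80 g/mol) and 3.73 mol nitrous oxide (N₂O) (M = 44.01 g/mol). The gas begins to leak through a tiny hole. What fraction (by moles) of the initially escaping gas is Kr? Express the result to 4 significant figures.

Each component's effusion rate ∝ (its partial pressure)·(1/√M) ∝ n_i/√M_i.
So x_Kr in the escaping gas = (n_Kr/√M_Kr) / Σ(n_i/√M_i)
= (2.78/√83.80) / (2.78/√83.80 + 3.73/√44.01) = 0.3037/(0.3037 + 0.5623) = 0.3507.

0.3507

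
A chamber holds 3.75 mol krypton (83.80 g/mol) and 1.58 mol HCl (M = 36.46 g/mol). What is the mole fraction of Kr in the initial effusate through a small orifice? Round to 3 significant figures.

0.610

The effusion rate of species i is ∝ p_i/√M_i ∝ n_i/√M_i.
So x_Kr in the escaping gas = (n_Kr/√M_Kr) / Σ(n_i/√M_i)
= (3.75/√83.80) / (3.75/√83.80 + 1.58/√36.46) = 0.4096/(0.4096 + 0.2617) = 0.610.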